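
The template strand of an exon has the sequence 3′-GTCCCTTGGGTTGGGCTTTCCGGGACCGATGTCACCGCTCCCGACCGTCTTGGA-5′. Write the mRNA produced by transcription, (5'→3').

Reading the template 3'→5' as shown, RNA polymerase pairs each base (A→U, T→A, G↔C) to build mRNA 5'→3' directly.

5'-CAGGGAACCCAACCCGAAAGGCCCUGGCUACAGUGGCGAGGGCUGGCAGAACCU-3'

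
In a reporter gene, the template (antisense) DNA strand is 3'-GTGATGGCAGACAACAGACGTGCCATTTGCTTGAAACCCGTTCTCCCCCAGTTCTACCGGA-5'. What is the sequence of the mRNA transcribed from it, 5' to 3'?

5′-CACUACCGUCUGUUGUCUGCACGGUAAACGAACUUUGGGCAAGAGGGGGUCAAGAUGGCCU-3′

Reading the template 3'→5' as shown, RNA polymerase pairs each base (A→U, T→A, G↔C) to build mRNA 5'→3' directly.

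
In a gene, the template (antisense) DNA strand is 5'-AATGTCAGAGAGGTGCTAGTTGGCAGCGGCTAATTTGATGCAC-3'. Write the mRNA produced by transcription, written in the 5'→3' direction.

5'-GUGCAUCAAAUUAGCCGCUGCCAACUAGCACCUCUCUGACAUU-3'

RNA polymerase reads the template 3'→5' and synthesizes mRNA 5'→3' by base-pairing (A→U, T→A, G↔C). The complement of the template is TTACAGTCTCTCCACGATCAACCGTCGCCGATTAAACTACGTG; antiparallel, so 5'→3' the coding strand is GTGCATCAAATTAGCCGCTGCCAACTAGCACCTCTCTGACATT. Replace T with U for the mRNA.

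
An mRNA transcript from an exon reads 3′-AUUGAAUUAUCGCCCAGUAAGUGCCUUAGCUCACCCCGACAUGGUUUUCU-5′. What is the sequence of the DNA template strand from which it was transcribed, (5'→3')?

5'-TAACTTAATAGCGGGTCATTCACGGAATCGAGTGGGGCTGTACCAAAAGA-3'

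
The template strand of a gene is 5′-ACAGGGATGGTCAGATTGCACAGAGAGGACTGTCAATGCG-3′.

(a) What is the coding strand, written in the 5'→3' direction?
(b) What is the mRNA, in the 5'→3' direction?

(a) 5'-CGCATTGACAGTCCTCTCTGTGCAATCTGACCATCCCTGT-3'
(b) 5'-CGCAUUGACAGUCCUCUCUGUGCAAUCUGACCAUCCCUGU-3'

(a) The coding strand is the reverse complement of the template: complement TGTCCCTACCAGTCTAACGTGTCTCTCCTGACAGTTACGC, then reverse.
(b) mRNA has the coding-strand sequence with T→U.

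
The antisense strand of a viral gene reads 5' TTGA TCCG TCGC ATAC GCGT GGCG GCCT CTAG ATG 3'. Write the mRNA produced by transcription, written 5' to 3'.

RNA polymerase reads the template 3'→5' and synthesizes mRNA 5'→3' by base-pairing (A→U, T→A, G↔C). The complement of the template is AACTAGGCAGCGTATGCGCACCGCCGGAGATCTAC; antiparallel, so 5'→3' the coding strand is CATCTAGAGGCCGCCACGCGTATGCGACGGATCAA. Replace T with U for the mRNA.

5'-CAUCUAGAGGCCGCCACGCGUAUGCGACGGAUCAA-3'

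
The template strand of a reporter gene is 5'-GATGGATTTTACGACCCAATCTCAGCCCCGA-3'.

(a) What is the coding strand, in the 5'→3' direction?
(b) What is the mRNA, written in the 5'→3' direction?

(a) The coding strand is the reverse complement of the template: complement CTACCTAAAATGCTGGGTTAGAGTCGGGGCT, then reverse.
(b) mRNA has the coding-strand sequence with T→U.

(a) 5'-TCGGGGCTGAGATTGGGTCGTAAAATCCATC-3'
(b) 5'-UCGGGGCUGAGAUUGGGUCGUAAAAUCCAUC-3'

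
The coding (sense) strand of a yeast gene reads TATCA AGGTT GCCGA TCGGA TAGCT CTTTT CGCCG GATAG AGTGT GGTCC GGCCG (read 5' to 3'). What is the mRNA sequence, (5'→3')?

The mRNA is synthesized from the template strand, so it matches the coding strand with T replaced by U.

5′-UAUCAAGGUUGCCGAUCGGAUAGCUCUUUUCGCCGGAUAGAGUGUGGUCCGGCCG-3′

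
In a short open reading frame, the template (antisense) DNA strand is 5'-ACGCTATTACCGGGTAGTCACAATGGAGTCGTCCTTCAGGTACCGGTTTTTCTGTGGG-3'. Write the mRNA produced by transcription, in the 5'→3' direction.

5′-CCCACAGAAAAACCGGUACCUGAAGGACGACUCCAUUGUGACUACCCGGUAAUAGCGU-3′

RNA polymerase reads the template 3'→5' and synthesizes mRNA 5'→3' by base-pairing (A→U, T→A, G↔C). The complement of the template is TGCGATAATGGCCCATCAGTGTTACCTCAGCAGGAAGTCCATGGCCAAAAAGACACCC; antiparallel, so 5'→3' the coding strand is CCCACAGAAAAACCGGTACCTGAAGGACGACTCCATTGTGACTACCCGGTAATAGCGT. Replace T with U for the mRNA.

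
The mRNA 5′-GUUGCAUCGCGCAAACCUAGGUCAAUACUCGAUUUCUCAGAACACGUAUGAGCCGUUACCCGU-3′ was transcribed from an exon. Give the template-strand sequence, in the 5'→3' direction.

5'-ACGGGTAACGGCTCATACGTGTTCTGAGAAATCGAGTATTGACCTAGGTTTGCGCGATGCAAC-3'

Replace U with T to get the coding DNA strand: GTTGCATCGCGCAAACCTAGGTCAATACTCGATTTCTCAGAACACGTATGAGCCGTTACCCGT. The template strand is its reverse complement (complement CAACGTAGCGCGTTTGGATCCAGTTATGAGCTAAAGAGTCTTGTGCATACTCGGCAATGGGCA, then reverse).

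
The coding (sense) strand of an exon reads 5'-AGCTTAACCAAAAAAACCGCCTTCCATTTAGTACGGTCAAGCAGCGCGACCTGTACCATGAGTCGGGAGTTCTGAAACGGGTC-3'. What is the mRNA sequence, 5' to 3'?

mRNA has the coding-strand sequence with U in place of T.

5′-AGCUUAACCAAAAAAACCGCCUUCCAUUUAGUACGGUCAAGCAGCGCGACCUGUACCAUGAGUCGGGAGUUCUGAAACGGGUC-3′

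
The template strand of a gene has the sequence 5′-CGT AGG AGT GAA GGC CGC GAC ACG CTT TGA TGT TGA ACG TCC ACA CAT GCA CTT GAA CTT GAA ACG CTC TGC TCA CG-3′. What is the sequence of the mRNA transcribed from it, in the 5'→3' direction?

RNA polymerase reads the template 3'→5' and synthesizes mRNA 5'→3' by base-pairing (A→U, T→A, G↔C). The complement of the template is GCATCCTCACTTCCGGCGCTGTGCGAAACTACAACTTGCAGGTGTGTACGTGAACTTGAACTTTGCGAGACGAGTGC; antiparallel, so 5'→3' the coding strand is CGTGAGCAGAGCGTTTCAAGTTCAAGTGCATGTGTGGACGTTCAACATCAAAGCGTGTCGCGGCCTTCACTCCTACG. Replace T with U for the mRNA.

5'-CGUGAGCAGAGCGUUUCAAGUUCAAGUGCAUGUGUGGACGUUCAACAUCAAAGCGUGUCGCGGCCUUCACUCCUACG-3'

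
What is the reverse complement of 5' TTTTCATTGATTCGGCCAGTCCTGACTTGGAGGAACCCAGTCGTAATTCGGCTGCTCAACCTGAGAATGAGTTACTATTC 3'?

5'-GAATAGTAACTCATTCTCAGGTTGAGCAGCCGAATTACGACTGGGTTCCTCCAAGTCAGGACTGGCCGAATCAATGAAAA-3'

Reading the sequence 3'→5' and pairing each base (A↔T, G↔C) gives the reverse complement directly.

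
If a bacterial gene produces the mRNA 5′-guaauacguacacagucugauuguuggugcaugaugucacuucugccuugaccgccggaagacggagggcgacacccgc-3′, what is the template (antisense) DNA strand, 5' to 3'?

Replace U with T to get the coding DNA strand: GTAATACGTACACAGTCTGATTGTTGGTGCATGATGTCACTTCTGCCTTGACCGCCGGAAGACGGAGGGCGACACCCGC. The template strand is its reverse complement (complement CATTATGCATGTGTCAGACTAACAACCACGTACTACAGTGAAGACGGAACTGGCGGCCTTCTGCCTCCCGCTGTGGGCG, then reverse).

5'-GCGGGTGTCGCCCTCCGTCTTCCGGCGGTCAAGGCAGAAGTGACATCATGCACCAACAATCAGACTGTGTACGTATTAC-3'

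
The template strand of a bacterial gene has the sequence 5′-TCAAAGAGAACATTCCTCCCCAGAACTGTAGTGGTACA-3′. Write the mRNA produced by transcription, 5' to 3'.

5'-UGUACCACUACAGUUCUGGGGAGGAAUGUUCUCUUUGA-3'

The mRNA has the sequence of the coding strand (reverse complement of the template) with T→U. Reverse complement of TCAAAGAGAACATTCCTCCCCAGAACTGTAGTGGTACA is TGTACCACTACAGTTCTGGGGAGGAATGTTCTCTTTGA; then T→U.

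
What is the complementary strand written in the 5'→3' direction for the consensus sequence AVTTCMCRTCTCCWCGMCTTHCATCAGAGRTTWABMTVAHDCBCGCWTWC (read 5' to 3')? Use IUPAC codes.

5′-GWAWGCGVGHDTBAKVTWAAYCTCTGATGDAAGKCGWGGAGAYGKGAABT-3′

Standard pairs A↔T, G↔C; ambiguity codes pair R↔Y, M↔K, W↔W, B↔V, D↔H. Complement (TBAAGKGYAGAGGWGCKGAADGTAGTCTCYAAWTVKABTDHGVGCGWAWG), then reverse for 5'→3'.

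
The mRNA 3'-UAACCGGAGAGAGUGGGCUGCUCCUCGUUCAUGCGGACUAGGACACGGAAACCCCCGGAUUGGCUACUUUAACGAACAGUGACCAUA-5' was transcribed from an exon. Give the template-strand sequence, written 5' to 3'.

Written 5'→3' the mRNA is AUACCAGUGACAAGCAAUUUCAUCGGUUAGGCCCCCAAAGGCACAGGAUCAGGCGUACUUGCUCCUCGUCGGGUGAGAGAGGCCAAU, so the coding DNA strand is ATACCAGTGACAAGCAATTTCATCGGTTAGGCCCCCAAAGGCACAGGATCAGGCGTACTTGCTCCTCGTCGGGTGAGAGAGGCCAAT. The template is its reverse complement.

5'-ATTGGCCTCTCTCACCCGACGAGGAGCAAGTACGCCTGATCCTGTGCCTTTGGGGGCCTAACCGATGAAATTGCTTGTCACTGGTAT-3'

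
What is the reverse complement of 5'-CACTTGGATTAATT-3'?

Complement each base (A↔T, G↔C): GTGAACCTAATTAA. Then reverse.

5′-AATTAATCCAAGTG-3′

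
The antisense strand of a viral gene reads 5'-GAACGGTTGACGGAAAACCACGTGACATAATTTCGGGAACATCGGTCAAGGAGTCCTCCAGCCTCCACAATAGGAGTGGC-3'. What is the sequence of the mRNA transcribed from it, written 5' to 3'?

The mRNA has the sequence of the coding strand (reverse complement of the template) with T→U. Reverse complement of GAACGGTTGACGGAAAACCACGTGACATAATTTCGGGAACATCGGTCAAGGAGTCCTCCAGCCTCCACAATAGGAGTGGC is GCCACTCCTATTGTGGAGGCTGGAGGACTCCTTGACCGATGTTCCCGAAATTATGTCACGTGGTTTTCCGTCAACCGTTC; then T→U.

5'-GCCACUCCUAUUGUGGAGGCUGGAGGACUCCUUGACCGAUGUUCCCGAAAUUAUGUCACGUGGUUUUCCGUCAACCGUUC-3'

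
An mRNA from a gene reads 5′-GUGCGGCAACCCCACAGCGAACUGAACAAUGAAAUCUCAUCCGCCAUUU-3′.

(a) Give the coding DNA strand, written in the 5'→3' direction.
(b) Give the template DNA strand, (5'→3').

(a) The coding strand matches the mRNA with U→T.
(b) The template strand is the reverse complement of the coding strand.

(a) 5'-GTGCGGCAACCCCACAGCGAACTGAACAATGAAATCTCATCCGCCATTT-3'
(b) 5'-AAATGGCGGATGAGATTTCATTGTTCAGTTCGCTGTGGGGTTGCCGCAC-3'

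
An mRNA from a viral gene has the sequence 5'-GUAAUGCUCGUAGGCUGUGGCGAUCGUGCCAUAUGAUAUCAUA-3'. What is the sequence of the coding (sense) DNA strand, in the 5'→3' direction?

5′-GTAATGCTCGTAGGCTGTGGCGATCGTGCCATATGATATCATA-3′

The coding DNA strand has the same 5'→3' sequence as the mRNA with U replaced by T.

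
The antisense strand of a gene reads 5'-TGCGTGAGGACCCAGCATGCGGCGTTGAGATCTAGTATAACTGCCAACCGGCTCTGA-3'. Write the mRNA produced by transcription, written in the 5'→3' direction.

5'-UCAGAGCCGGUUGGCAGUUAUACUAGAUCUCAACGCCGCAUGCUGGGUCCUCACGCA-3'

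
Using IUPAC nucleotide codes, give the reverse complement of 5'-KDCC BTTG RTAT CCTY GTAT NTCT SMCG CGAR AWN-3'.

Standard pairs A↔T, G↔C; ambiguity codes pair R↔Y, M↔K, W↔W, S↔S, B↔V, D↔H, N↔N. Complement (MHGGVAACYATAGGARCATANAGASKGCGCTYTWN), then reverse for 5'→3'.

5'-NWTYTCGCGKSAGANATACRAGGATAYCAAVGGHM-3'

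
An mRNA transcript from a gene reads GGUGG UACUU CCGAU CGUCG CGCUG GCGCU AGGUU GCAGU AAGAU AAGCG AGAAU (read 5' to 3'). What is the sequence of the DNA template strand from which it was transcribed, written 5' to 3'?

5'-ATTCTCGCTTATCTTACTGCAACCTAGCGCCAGCGCGACGATCGGAAGTACCACC-3'

Replace U with T to get the coding DNA strand: GGTGGTACTTCCGATCGTCGCGCTGGCGCTAGGTTGCAGTAAGATAAGCGAGAAT. The template strand is its reverse complement (complement CCACCATGAAGGCTAGCAGCGCGACCGCGATCCAACGTCATTCTATTCGCTCTTA, then reverse).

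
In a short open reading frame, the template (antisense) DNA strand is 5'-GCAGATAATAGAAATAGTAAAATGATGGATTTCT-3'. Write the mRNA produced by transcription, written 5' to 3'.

5'-AGAAAUCCAUCAUUUUACUAUUUCUAUUAUCUGC-3'

RNA polymerase reads the template 3'→5' and synthesizes mRNA 5'→3' by base-pairing (A→U, T→A, G↔C). The complement of the template is CGTCTATTATCTTTATCATTTTACTACCTAAAGA; antiparallel, so 5'→3' the coding strand is AGAAATCCATCATTTTACTATTTCTATTATCTGC. Replace T with U for the mRNA.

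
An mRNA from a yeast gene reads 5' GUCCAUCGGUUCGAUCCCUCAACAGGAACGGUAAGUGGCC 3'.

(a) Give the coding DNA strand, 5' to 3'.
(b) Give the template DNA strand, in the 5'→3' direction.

(a) The coding strand matches the mRNA with U→T.
(b) The template strand is the reverse complement of the coding strand.

(a) 5′-GTCCATCGGTTCGATCCCTCAACAGGAACGGTAAGTGGCC-3′
(b) 5'-GGCCACTTACCGTTCCTGTTGAGGGATCGAACCGATGGAC-3'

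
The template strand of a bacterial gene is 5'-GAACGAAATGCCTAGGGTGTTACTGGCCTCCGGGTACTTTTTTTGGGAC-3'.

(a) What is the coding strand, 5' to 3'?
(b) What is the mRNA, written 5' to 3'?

(a) The coding strand is the reverse complement of the template: complement CTTGCTTTACGGATCCCACAATGACCGGAGGCCCATGAAAAAAACCCTG, then reverse.
(b) mRNA has the coding-strand sequence with T→U.

(a) 5'-GTCCCAAAAAAAGTACCCGGAGGCCAGTAACACCCTAGGCATTTCGTTC-3'
(b) 5'-GUCCCAAAAAAAGUACCCGGAGGCCAGUAACACCCUAGGCAUUUCGUUC-3'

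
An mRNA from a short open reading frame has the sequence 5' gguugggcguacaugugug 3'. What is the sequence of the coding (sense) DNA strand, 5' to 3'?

The coding DNA strand has the same 5'→3' sequence as the mRNA with U replaced by T.

5'-GGTTGGGCGTACATGTGTG-3'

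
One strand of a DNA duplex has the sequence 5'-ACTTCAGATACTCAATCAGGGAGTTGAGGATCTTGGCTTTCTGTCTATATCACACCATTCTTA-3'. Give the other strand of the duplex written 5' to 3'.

5'-TAAGAATGGTGTGATATAGACAGAAAGCCAAGATCCTCAACTCCCTGATTGAGTATCTGAAGT-3'

The complement of ACTTCAGATACTCAATCAGGGAGTTGAGGATCTTGGCTTTCTGTCTATATCACACCATTCTTA is TGAAGTCTATGAGTTAGTCCCTCAACTCCTAGAACCGAAAGACAGATATAGTGTGGTAAGAAT (A↔T, G↔C). DNA strands are antiparallel, so the complementary strand runs 3'→5'; reversing gives the 5'→3' form.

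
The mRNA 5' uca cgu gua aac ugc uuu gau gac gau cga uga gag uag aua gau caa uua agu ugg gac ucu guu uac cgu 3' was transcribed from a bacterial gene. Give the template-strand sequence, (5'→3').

5'-ACGGTAAACAGAGTCCCAACTTAATTGATCTATCTACTCTCATCGATCGTCATCAAAGCAGTTTACACGTGA-3'

Replace U with T to get the coding DNA strand: TCACGTGTAAACTGCTTTGATGACGATCGATGAGAGTAGATAGATCAATTAAGTTGGGACTCTGTTTACCGT. The template strand is its reverse complement (complement AGTGCACATTTGACGAAACTACTGCTAGCTACTCTCATCTATCTAGTTAATTCAACCCTGAGACAAATGGCA, then reverse).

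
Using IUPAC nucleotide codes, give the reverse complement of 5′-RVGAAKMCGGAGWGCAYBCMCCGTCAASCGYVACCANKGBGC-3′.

5'-GCVCMNTGGTBRCGSTTGACGGKGVRTGCWCTCCGKMTTCBY-3'

Standard pairs A↔T, G↔C; ambiguity codes pair R↔Y, M↔K, W↔W, S↔S, B↔V, N↔N. Complement (YBCTTMKGCCTCWCGTRVGKGGCAGTTSGCRBTGGTNMCVCG), then reverse for 5'→3'.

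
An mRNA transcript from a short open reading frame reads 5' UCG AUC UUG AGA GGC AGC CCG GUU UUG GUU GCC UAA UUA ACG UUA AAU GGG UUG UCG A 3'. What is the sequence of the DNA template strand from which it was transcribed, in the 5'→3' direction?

5′-TCGACAACCCATTTAACGTTAATTAGGCAACCAAAACCGGGCTGCCTCTCAAGATCGA-3′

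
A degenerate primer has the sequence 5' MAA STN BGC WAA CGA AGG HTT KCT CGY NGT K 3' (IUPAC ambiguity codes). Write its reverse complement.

Standard pairs A↔T, G↔C; ambiguity codes pair Y↔R, M↔K, W↔W, S↔S, B↔V, H↔D, N↔N. Complement (KTTSANVCGWTTGCTTCCDAAMGAGCRNCAM), then reverse for 5'→3'.

5'-MACNRCGAGMAADCCTTCGTTWGCVNASTTK-3'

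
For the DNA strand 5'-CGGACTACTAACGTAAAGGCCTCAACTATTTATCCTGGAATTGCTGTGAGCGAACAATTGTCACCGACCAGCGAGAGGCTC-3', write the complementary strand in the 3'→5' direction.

3'-GCCTGATGATTGCATTTCCGGAGTTGATAAATAGGACCTTAACGACACTCGCTTGTTAACAGTGGCTGGTCGCTCTCCGAG-5'

Base-pairing A↔T, G↔C gives the complement. The complementary strand is antiparallel, so paired with a 5'→3' strand it runs 3'→5'.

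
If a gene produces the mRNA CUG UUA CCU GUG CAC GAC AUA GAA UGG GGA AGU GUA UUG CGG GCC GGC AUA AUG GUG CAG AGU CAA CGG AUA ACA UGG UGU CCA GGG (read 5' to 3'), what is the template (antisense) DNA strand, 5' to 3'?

5′-CCCTGGACACCATGTTATCCGTTGACTCTGCACCATTATGCCGGCCCGCAATACACTTCCCCATTCTATGTCGTGCACAGGTAACAG-3′

Replace U with T to get the coding DNA strand: CTGTTACCTGTGCACGACATAGAATGGGGAAGTGTATTGCGGGCCGGCATAATGGTGCAGAGTCAACGGATAACATGGTGTCCAGGG. The template strand is its reverse complement (complement GACAATGGACACGTGCTGTATCTTACCCCTTCACATAACGCCCGGCCGTATTACCACGTCTCAGTTGCCTATTGTACCACAGGTCCC, then reverse).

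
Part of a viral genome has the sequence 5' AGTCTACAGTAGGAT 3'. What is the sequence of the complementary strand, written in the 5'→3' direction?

Pairing A↔T and G↔C gives TCAGATGTCATCCTA, running 3'→5'. Reverse for the 5'→3' convention.

5'-ATCCTACTGTAGACT-3'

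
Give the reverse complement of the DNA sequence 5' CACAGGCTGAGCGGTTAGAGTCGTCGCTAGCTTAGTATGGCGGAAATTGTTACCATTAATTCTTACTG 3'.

Complement each base (A↔T, G↔C): GTGTCCGACTCGCCAATCTCAGCAGCGATCGAATCATACCGCCTTTAACAATGGTAATTAAGAATGAC. Then reverse.

5'-CAGTAAGAATTAATGGTAACAATTTCCGCCATACTAAGCTAGCGACGACTCTAACCGCTCAGCCTGTG-3'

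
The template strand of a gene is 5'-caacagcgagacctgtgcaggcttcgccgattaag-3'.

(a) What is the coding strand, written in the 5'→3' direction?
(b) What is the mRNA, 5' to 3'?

(a) The coding strand is the reverse complement of the template: complement GTTGTCGCTCTGGACACGTCCGAAGCGGCTAATTC, then reverse.
(b) mRNA has the coding-strand sequence with T→U.

(a) 5′-CTTAATCGGCGAAGCCTGCACAGGTCTCGCTGTTG-3′
(b) 5'-CUUAAUCGGCGAAGCCUGCACAGGUCUCGCUGUUG-3'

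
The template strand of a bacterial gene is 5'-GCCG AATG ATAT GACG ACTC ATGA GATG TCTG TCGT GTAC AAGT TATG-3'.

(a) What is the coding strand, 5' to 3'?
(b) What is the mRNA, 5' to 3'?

(a) The coding strand is the reverse complement of the template: complement CGGCTTACTATACTGCTGAGTACTCTACAGACAGCACATGTTCAATAC, then reverse.
(b) mRNA has the coding-strand sequence with T→U.

(a) 5'-CATAACTTGTACACGACAGACATCTCATGAGTCGTCATATCATTCGGC-3'
(b) 5′-CAUAACUUGUACACGACAGACAUCUCAUGAGUCGUCAUAUCAUUCGGC-3′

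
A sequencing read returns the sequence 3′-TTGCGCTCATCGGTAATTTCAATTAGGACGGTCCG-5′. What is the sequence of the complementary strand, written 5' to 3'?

The strand is given 3'→5', so its complement runs 5'→3' in the same left-to-right order: pair each base A↔T, G↔C.

5'-AACGCGAGTAGCCATTAAAGTTAATCCTGCCAGGC-3'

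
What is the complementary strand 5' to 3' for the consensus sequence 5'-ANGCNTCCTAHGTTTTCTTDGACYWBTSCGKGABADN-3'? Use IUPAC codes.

5'-NHTVTCMCGSAVWRGTCHAAGAAAACDTAGGANGCNT-3'

Standard pairs A↔T, G↔C; ambiguity codes pair Y↔R, K↔M, W↔W, S↔S, B↔V, D↔H, N↔N. Complement (TNCGNAGGATDCAAAAGAAHCTGRWVASGCMCTVTHN), then reverse for 5'→3'.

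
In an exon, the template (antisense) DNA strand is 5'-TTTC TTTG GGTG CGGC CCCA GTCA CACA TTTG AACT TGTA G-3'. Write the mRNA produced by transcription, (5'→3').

5'-CUACAAGUUCAAAUGUGUGACUGGGGCCGCACCCAAAGAAA-3'

RNA polymerase reads the template 3'→5' and synthesizes mRNA 5'→3' by base-pairing (A→U, T→A, G↔C). The complement of the template is AAAGAAACCCACGCCGGGGTCAGTGTGTAAACTTGAACATC; antiparallel, so 5'→3' the coding strand is CTACAAGTTCAAATGTGTGACTGGGGCCGCACCCAAAGAAA. Replace T with U for the mRNA.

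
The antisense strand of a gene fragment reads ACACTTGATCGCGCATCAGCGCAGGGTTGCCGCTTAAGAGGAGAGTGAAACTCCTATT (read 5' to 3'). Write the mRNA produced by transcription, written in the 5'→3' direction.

The mRNA has the sequence of the coding strand (reverse complement of the template) with T→U. Reverse complement of ACACTTGATCGCGCATCAGCGCAGGGTTGCCGCTTAAGAGGAGAGTGAAACTCCTATT is AATAGGAGTTTCACTCTCCTCTTAAGCGGCAACCCTGCGCTGATGCGCGATCAAGTGT; then T→U.

5'-AAUAGGAGUUUCACUCUCCUCUUAAGCGGCAACCCUGCGCUGAUGCGCGAUCAAGUGU-3'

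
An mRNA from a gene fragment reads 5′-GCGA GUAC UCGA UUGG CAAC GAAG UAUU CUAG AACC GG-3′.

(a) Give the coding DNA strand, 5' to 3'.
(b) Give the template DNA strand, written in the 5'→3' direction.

(a) The coding strand matches the mRNA with U→T.
(b) The template strand is the reverse complement of the coding strand.

(a) 5′-GCGAGTACTCGATTGGCAACGAAGTATTCTAGAACCGG-3′
(b) 5'-CCGGTTCTAGAATACTTCGTTGCCAATCGAGTACTCGC-3'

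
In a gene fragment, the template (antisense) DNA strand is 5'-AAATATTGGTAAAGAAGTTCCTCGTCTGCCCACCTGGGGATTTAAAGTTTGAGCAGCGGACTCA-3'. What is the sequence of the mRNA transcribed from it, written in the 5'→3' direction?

5'-UGAGUCCGCUGCUCAAACUUUAAAUCCCCAGGUGGGCAGACGAGGAACUUCUUUACCAAUAUUU-3'

RNA polymerase reads the template 3'→5' and synthesizes mRNA 5'→3' by base-pairing (A→U, T→A, G↔C). The complement of the template is TTTATAACCATTTCTTCAAGGAGCAGACGGGTGGACCCCTAAATTTCAAACTCGTCGCCTGAGT; antiparallel, so 5'→3' the coding strand is TGAGTCCGCTGCTCAAACTTTAAATCCCCAGGTGGGCAGACGAGGAACTTCTTTACCAATATTT. Replace T with U for the mRNA.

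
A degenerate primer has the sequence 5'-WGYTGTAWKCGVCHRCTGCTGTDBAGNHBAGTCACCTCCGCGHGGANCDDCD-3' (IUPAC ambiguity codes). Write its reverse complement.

Standard pairs A↔T, G↔C; ambiguity codes pair R↔Y, K↔M, W↔W, B↔V, D↔H, N↔N. Complement (WCRACATWMGCBGDYGACGACAHVTCNDVTCAGTGGAGGCGCDCCTNGHHGH), then reverse for 5'→3'.

5'-HGHHGNTCCDCGCGGAGGTGACTVDNCTVHACAGCAGYDGBCGMWTACARCW-3'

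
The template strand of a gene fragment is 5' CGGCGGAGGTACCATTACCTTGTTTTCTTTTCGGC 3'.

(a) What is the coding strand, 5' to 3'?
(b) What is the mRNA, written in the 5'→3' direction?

(a) The coding strand is the reverse complement of the template: complement GCCGCCTCCATGGTAATGGAACAAAAGAAAAGCCG, then reverse.
(b) mRNA has the coding-strand sequence with T→U.

(a) 5'-GCCGAAAAGAAAACAAGGTAATGGTACCTCCGCCG-3'
(b) 5'-GCCGAAAAGAAAACAAGGUAAUGGUACCUCCGCCG-3'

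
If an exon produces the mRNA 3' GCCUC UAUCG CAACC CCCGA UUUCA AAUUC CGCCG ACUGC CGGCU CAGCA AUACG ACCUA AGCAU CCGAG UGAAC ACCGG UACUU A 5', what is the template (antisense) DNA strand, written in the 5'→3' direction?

5'-CGGAGATAGCGTTGGGGGCTAAAGTTTAAGGCGGCTGACGGCCGAGTCGTTATGCTGGATTCGTAGGCTCACTTGTGGCCATGAAT-3'

Written 5'→3' the mRNA is AUUCAUGGCCACAAGUGAGCCUACGAAUCCAGCAUAACGACUCGGCCGUCAGCCGCCUUAAACUUUAGCCCCCAACGCUAUCUCCG, so the coding DNA strand is ATTCATGGCCACAAGTGAGCCTACGAATCCAGCATAACGACTCGGCCGTCAGCCGCCTTAAACTTTAGCCCCCAACGCTATCTCCG. The template is its reverse complement.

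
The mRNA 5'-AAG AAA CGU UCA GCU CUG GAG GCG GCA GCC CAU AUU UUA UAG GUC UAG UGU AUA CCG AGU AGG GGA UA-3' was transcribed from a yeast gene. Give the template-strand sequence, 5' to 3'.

Replace U with T to get the coding DNA strand: AAGAAACGTTCAGCTCTGGAGGCGGCAGCCCATATTTTATAGGTCTAGTGTATACCGAGTAGGGGATA. The template strand is its reverse complement (complement TTCTTTGCAAGTCGAGACCTCCGCCGTCGGGTATAAAATATCCAGATCACATATGGCTCATCCCCTAT, then reverse).

5'-TATCCCCTACTCGGTATACACTAGACCTATAAAATATGGGCTGCCGCCTCCAGAGCTGAACGTTTCTT-3'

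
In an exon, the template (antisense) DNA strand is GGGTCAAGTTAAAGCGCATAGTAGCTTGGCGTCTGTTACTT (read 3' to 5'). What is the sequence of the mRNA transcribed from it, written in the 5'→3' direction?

5'-CCCAGUUCAAUUUCGCGUAUCAUCGAACCGCAGACAAUGAA-3'

Reading the template 3'→5' as shown, RNA polymerase pairs each base (A→U, T→A, G↔C) to build mRNA 5'→3' directly.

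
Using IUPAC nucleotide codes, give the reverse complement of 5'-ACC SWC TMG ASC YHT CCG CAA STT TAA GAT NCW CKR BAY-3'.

5′-RTVYMGWGNATCTTAAASTTGCGGADRGSTCKAGWSGGT-3′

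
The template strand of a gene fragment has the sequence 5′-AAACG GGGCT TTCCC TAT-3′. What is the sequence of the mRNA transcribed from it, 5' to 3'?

5'-AUAGGGAAAGCCCCGUUU-3'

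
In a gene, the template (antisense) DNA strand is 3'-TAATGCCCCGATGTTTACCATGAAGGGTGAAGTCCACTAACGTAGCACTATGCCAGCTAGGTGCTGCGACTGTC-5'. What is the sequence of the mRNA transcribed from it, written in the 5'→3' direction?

5'-AUUACGGGGCUACAAAUGGUACUUCCCACUUCAGGUGAUUGCAUCGUGAUACGGUCGAUCCACGACGCUGACAG-3'

Reading the template 3'→5' as shown, RNA polymerase pairs each base (A→U, T→A, G↔C) to build mRNA 5'→3' directly.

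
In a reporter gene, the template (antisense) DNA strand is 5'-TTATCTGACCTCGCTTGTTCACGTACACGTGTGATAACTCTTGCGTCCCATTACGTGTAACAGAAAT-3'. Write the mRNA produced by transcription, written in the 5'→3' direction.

5'-AUUUCUGUUACACGUAAUGGGACGCAAGAGUUAUCACACGUGUACGUGAACAAGCGAGGUCAGAUAA-3'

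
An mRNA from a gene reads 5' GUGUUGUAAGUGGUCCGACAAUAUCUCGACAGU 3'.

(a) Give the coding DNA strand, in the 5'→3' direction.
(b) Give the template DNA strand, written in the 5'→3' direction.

(a) The coding strand matches the mRNA with U→T.
(b) The template strand is the reverse complement of the coding strand.

(a) 5'-GTGTTGTAAGTGGTCCGACAATATCTCGACAGT-3'
(b) 5'-ACTGTCGAGATATTGTCGGACCACTTACAACAC-3'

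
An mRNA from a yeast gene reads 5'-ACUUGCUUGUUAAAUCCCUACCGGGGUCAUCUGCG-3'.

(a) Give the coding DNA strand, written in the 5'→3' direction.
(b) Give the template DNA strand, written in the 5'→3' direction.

(a) 5'-ACTTGCTTGTTAAATCCCTACCGGGGTCATCTGCG-3'
(b) 5'-CGCAGATGACCCCGGTAGGGATTTAACAAGCAAGT-3'

(a) The coding strand matches the mRNA with U→T.
(b) The template strand is the reverse complement of the coding strand.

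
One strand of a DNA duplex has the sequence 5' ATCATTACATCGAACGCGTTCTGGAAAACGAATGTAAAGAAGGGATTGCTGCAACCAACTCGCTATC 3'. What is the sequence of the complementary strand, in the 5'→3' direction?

5′-GATAGCGAGTTGGTTGCAGCAATCCCTTCTTTACATTCGTTTTCCAGAACGCGTTCGATGTAATGAT-3′

Pairing A↔T and G↔C gives TAGTAATGTAGCTTGCGCAAGACCTTTTGCTTACATTTCTTCCCTAACGACGTTGGTTGAGCGATAG, running 3'→5'. Reverse for the 5'→3' convention.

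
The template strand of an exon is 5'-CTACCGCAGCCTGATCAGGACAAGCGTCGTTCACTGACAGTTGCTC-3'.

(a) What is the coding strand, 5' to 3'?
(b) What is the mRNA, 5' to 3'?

(a) 5'-GAGCAACTGTCAGTGAACGACGCTTGTCCTGATCAGGCTGCGGTAG-3'
(b) 5'-GAGCAACUGUCAGUGAACGACGCUUGUCCUGAUCAGGCUGCGGUAG-3'

(a) The coding strand is the reverse complement of the template: complement GATGGCGTCGGACTAGTCCTGTTCGCAGCAAGTGACTGTCAACGAG, then reverse.
(b) mRNA has the coding-strand sequence with T→U.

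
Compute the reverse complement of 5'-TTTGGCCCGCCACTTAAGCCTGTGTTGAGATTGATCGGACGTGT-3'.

Complement each base (A↔T, G↔C): AAACCGGGCGGTGAATTCGGACACAACTCTAACTAGCCTGCACA. Then reverse.

5'-ACACGTCCGATCAATCTCAACACAGGCTTAAGTGGCGGGCCAAA-3'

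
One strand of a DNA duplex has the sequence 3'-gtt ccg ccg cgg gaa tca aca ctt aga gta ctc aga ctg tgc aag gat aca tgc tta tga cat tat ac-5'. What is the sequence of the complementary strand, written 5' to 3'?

The strand is given 3'→5', so its complement runs 5'→3' in the same left-to-right order: pair each base A↔T, G↔C.

5'-CAAGGCGGCGCCCTTAGTTGTGAATCTCATGAGTCTGACACGTTCCTATGTACGAATACTGTAATATG-3'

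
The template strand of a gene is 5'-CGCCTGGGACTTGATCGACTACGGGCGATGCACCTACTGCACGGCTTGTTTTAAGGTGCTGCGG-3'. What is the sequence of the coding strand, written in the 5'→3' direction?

The coding strand is complementary and antiparallel to the template: take the complement (A↔T, G↔C) and reverse.

5′-CCGCAGCACCTTAAAACAAGCCGTGCAGTAGGTGCATCGCCCGTAGTCGATCAAGTCCCAGGCG-3′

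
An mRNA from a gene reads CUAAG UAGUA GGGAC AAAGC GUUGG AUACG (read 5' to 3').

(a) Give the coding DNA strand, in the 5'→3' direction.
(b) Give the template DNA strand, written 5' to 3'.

(a) The coding strand matches the mRNA with U→T.
(b) The template strand is the reverse complement of the coding strand.

(a) 5'-CTAAGTAGTAGGGACAAAGCGTTGGATACG-3'
(b) 5'-CGTATCCAACGCTTTGTCCCTACTACTTAG-3'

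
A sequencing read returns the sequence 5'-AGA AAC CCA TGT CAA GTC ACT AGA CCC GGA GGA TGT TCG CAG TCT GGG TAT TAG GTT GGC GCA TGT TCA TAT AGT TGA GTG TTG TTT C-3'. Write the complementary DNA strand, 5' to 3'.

5'-GAAACAACACTCAACTATATGAACATGCGCCAACCTAATACCCAGACTGCGAACATCCTCCGGGTCTAGTGACTTGACATGGGTTTCT-3'

The complement of AGAAACCCATGTCAAGTCACTAGACCCGGAGGATGTTCGCAGTCTGGGTATTAGGTTGGCGCATGTTCATATAGTTGAGTGTTGTTTC is TCTTTGGGTACAGTTCAGTGATCTGGGCCTCCTACAAGCGTCAGACCCATAATCCAACCGCGTACAAGTATATCAACTCACAACAAAG (A↔T, G↔C). DNA strands are antiparallel, so the complementary strand runs 3'→5'; reversing gives the 5'→3' form.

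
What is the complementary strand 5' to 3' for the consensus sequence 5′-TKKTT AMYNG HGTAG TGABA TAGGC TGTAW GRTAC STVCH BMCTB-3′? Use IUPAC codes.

Standard pairs A↔T, G↔C; ambiguity codes pair R↔Y, M↔K, W↔W, S↔S, B↔V, H↔D, N↔N. Complement (AMMAATKRNCDCATCACTVTATCCGACATWCYATGSABGDVKGAV), then reverse for 5'→3'.

5'-VAGKVDGBASGTAYCWTACAGCCTATVTCACTACDCNRKTAAMMA-3'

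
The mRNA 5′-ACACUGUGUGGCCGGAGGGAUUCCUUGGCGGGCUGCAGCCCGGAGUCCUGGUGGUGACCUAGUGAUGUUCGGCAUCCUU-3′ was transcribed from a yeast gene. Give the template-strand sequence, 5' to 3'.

5′-AAGGATGCCGAACATCACTAGGTCACCACCAGGACTCCGGGCTGCAGCCCGCCAAGGAATCCCTCCGGCCACACAGTGT-3′

Replace U with T to get the coding DNA strand: ACACTGTGTGGCCGGAGGGATTCCTTGGCGGGCTGCAGCCCGGAGTCCTGGTGGTGACCTAGTGATGTTCGGCATCCTT. The template strand is its reverse complement (complement TGTGACACACCGGCCTCCCTAAGGAACCGCCCGACGTCGGGCCTCAGGACCACCACTGGATCACTACAAGCCGTAGGAA, then reverse).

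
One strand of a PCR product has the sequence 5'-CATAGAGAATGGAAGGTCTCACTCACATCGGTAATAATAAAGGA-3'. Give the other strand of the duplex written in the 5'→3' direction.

5′-TCCTTTATTATTACCGATGTGAGTGAGACCTTCCATTCTCTATG-3′

The complement of CATAGAGAATGGAAGGTCTCACTCACATCGGTAATAATAAAGGA is GTATCTCTTACCTTCCAGAGTGAGTGTAGCCATTATTATTTCCT (A↔T, G↔C). DNA strands are antiparallel, so the complementary strand runs 3'→5'; reversing gives the 5'→3' form.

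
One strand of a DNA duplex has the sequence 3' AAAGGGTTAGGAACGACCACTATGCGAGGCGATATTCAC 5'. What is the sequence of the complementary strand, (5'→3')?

The strand is given 3'→5', so its complement runs 5'→3' in the same left-to-right order: pair each base A↔T, G↔C.

5'-TTTCCCAATCCTTGCTGGTGATACGCTCCGCTATAAGTG-3'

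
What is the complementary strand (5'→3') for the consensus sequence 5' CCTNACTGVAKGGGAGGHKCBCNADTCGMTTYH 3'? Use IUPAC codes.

Standard pairs A↔T, G↔C; ambiguity codes pair Y↔R, M↔K, B↔V, D↔H, N↔N. Complement (GGANTGACBTMCCCTCCDMGVGNTHAGCKAARD), then reverse for 5'→3'.

5'-DRAAKCGAHTNGVGMDCCTCCCMTBCAGTNAGG-3'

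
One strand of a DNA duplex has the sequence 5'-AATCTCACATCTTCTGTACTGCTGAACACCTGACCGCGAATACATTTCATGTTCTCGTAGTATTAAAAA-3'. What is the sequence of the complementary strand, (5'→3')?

The complement of AATCTCACATCTTCTGTACTGCTGAACACCTGACCGCGAATACATTTCATGTTCTCGTAGTATTAAAAA is TTAGAGTGTAGAAGACATGACGACTTGTGGACTGGCGCTTATGTAAAGTACAAGAGCATCATAATTTTT (A↔T, G↔C). DNA strands are antiparallel, so the complementary strand runs 3'→5'; reversing gives the 5'→3' form.

5'-TTTTTAATACTACGAGAACATGAAATGTATTCGCGGTCAGGTGTTCAGCAGTACAGAAGATGTGAGATT-3'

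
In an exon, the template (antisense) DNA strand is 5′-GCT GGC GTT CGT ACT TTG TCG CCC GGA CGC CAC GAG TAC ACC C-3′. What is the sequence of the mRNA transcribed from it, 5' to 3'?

The mRNA has the sequence of the coding strand (reverse complement of the template) with T→U. Reverse complement of GCTGGCGTTCGTACTTTGTCGCCCGGACGCCACGAGTACACCC is GGGTGTACTCGTGGCGTCCGGGCGACAAAGTACGAACGCCAGC; then T→U.

5'-GGGUGUACUCGUGGCGUCCGGGCGACAAAGUACGAACGCCAGC-3'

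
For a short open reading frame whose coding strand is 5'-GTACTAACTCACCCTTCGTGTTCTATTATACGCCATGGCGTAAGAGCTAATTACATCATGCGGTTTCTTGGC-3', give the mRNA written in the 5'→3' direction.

The mRNA is synthesized from the template strand, so it matches the coding strand with T replaced by U.

5'-GUACUAACUCACCCUUCGUGUUCUAUUAUACGCCAUGGCGUAAGAGCUAAUUACAUCAUGCGGUUUCUUGGC-3'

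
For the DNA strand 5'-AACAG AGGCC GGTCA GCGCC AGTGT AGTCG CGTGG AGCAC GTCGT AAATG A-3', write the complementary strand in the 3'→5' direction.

Base-pairing A↔T, G↔C gives the complement. The complementary strand is antiparallel, so paired with a 5'→3' strand it runs 3'→5'.

3'-TTGTCTCCGGCCAGTCGCGGTCACATCAGCGCACCTCGTGCAGCATTTACT-5'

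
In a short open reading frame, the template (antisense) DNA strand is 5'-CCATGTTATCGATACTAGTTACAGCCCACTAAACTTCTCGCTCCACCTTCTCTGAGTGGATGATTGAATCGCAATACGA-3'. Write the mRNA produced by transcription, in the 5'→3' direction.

The mRNA has the sequence of the coding strand (reverse complement of the template) with T→U. Reverse complement of CCATGTTATCGATACTAGTTACAGCCCACTAAACTTCTCGCTCCACCTTCTCTGAGTGGATGATTGAATCGCAATACGA is TCGTATTGCGATTCAATCATCCACTCAGAGAAGGTGGAGCGAGAAGTTTAGTGGGCTGTAACTAGTATCGATAACATGG; then T→U.

5′-UCGUAUUGCGAUUCAAUCAUCCACUCAGAGAAGGUGGAGCGAGAAGUUUAGUGGGCUGUAACUAGUAUCGAUAACAUGG-3′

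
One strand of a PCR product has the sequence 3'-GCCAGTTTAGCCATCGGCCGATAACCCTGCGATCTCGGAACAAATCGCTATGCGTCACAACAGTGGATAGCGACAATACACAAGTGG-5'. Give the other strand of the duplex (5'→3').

5'-CGGTCAAATCGGTAGCCGGCTATTGGGACGCTAGAGCCTTGTTTAGCGATACGCAGTGTTGTCACCTATCGCTGTTATGTGTTCACC-3'

The strand is given 3'→5', so its complement runs 5'→3' in the same left-to-right order: pair each base A↔T, G↔C.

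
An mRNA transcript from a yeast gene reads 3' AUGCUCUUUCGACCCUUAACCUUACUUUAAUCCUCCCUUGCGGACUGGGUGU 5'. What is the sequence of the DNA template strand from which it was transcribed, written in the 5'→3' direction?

Written 5'→3' the mRNA is UGUGGGUCAGGCGUUCCCUCCUAAUUUCAUUCCAAUUCCCAGCUUUCUCGUA, so the coding DNA strand is TGTGGGTCAGGCGTTCCCTCCTAATTTCATTCCAATTCCCAGCTTTCTCGTA. The template is its reverse complement.

5'-TACGAGAAAGCTGGGAATTGGAATGAAATTAGGAGGGAACGCCTGACCCACA-3'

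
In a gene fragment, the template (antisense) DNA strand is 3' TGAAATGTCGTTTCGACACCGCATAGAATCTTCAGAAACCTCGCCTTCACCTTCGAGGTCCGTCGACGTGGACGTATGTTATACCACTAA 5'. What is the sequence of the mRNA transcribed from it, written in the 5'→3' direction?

5'-ACUUUACAGCAAAGCUGUGGCGUAUCUUAGAAGUCUUUGGAGCGGAAGUGGAAGCUCCAGGCAGCUGCACCUGCAUACAAUAUGGUGAUU-3'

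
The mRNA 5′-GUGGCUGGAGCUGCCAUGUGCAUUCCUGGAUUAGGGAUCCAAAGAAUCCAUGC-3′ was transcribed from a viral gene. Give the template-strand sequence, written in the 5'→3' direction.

5′-GCATGGATTCTTTGGATCCCTAATCCAGGAATGCACATGGCAGCTCCAGCCAC-3′

Replace U with T to get the coding DNA strand: GTGGCTGGAGCTGCCATGTGCATTCCTGGATTAGGGATCCAAAGAATCCATGC. The template strand is its reverse complement (complement CACCGACCTCGACGGTACACGTAAGGACCTAATCCCTAGGTTTCTTAGGTACG, then reverse).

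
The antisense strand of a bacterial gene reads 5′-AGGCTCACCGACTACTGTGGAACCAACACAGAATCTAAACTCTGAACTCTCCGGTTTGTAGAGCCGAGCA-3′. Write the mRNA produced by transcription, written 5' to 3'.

RNA polymerase reads the template 3'→5' and synthesizes mRNA 5'→3' by base-pairing (A→U, T→A, G↔C). The complement of the template is TCCGAGTGGCTGATGACACCTTGGTTGTGTCTTAGATTTGAGACTTGAGAGGCCAAACATCTCGGCTCGT; antiparallel, so 5'→3' the coding strand is TGCTCGGCTCTACAAACCGGAGAGTTCAGAGTTTAGATTCTGTGTTGGTTCCACAGTAGTCGGTGAGCCT. Replace T with U for the mRNA.

5'-UGCUCGGCUCUACAAACCGGAGAGUUCAGAGUUUAGAUUCUGUGUUGGUUCCACAGUAGUCGGUGAGCCU-3'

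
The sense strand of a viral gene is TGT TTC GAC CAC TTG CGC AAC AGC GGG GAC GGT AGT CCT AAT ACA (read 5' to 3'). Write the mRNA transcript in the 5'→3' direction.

mRNA has the coding-strand sequence with U in place of T.

5'-UGUUUCGACCACUUGCGCAACAGCGGGGACGGUAGUCCUAAUACA-3'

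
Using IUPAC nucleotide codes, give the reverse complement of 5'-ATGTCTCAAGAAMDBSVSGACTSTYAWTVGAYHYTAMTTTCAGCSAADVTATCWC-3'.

5'-GWGATABHTTSGCTGAAAKTARDRTCBAWTRASAGTCSBSVHKTTCTTGAGACAT-3'

Standard pairs A↔T, G↔C; ambiguity codes pair Y↔R, M↔K, W↔W, S↔S, B↔V, D↔H. Complement (TACAGAGTTCTTKHVSBSCTGASARTWABCTRDRATKAAAGTCGSTTHBATAGWG), then reverse for 5'→3'.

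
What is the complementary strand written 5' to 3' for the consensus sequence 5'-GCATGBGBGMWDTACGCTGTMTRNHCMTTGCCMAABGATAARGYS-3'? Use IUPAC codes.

Standard pairs A↔T, G↔C; ambiguity codes pair R↔Y, M↔K, W↔W, S↔S, B↔V, D↔H, N↔N. Complement (CGTACVCVCKWHATGCGACAKAYNDGKAACGGKTTVCTATTYCRS), then reverse for 5'→3'.

5'-SRCYTTATCVTTKGGCAAKGDNYAKACAGCGTAHWKCVCVCATGC-3'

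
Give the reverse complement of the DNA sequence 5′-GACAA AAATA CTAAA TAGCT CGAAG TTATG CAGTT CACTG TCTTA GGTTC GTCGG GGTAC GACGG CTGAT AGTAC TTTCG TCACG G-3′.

5'-CCGTGACGAAAGTACTATCAGCCGTCGTACCCCGACGAACCTAAGACAGTGAACTGCATAACTTCGAGCTATTTAGTATTTTTGTC-3'

Reading the sequence 3'→5' and pairing each base (A↔T, G↔C) gives the reverse complement directly.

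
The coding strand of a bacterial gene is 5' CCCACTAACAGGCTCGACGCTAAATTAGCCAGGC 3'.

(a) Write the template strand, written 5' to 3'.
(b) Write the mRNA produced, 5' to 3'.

(a) The template strand is the reverse complement of the coding strand: complement GGGTGATTGTCCGAGCTGCGATTTAATCGGTCCG, then reverse.
(b) mRNA matches the coding strand with T→U.

(a) 5′-GCCTGGCTAATTTAGCGTCGAGCCTGTTAGTGGG-3′
(b) 5'-CCCACUAACAGGCUCGACGCUAAAUUAGCCAGGC-3'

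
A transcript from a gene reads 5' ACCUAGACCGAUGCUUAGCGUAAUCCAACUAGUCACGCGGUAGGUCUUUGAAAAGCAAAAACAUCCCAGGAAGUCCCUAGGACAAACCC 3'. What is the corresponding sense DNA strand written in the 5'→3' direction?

5'-ACCTAGACCGATGCTTAGCGTAATCCAACTAGTCACGCGGTAGGTCTTTGAAAAGCAAAAACATCCCAGGAAGTCCCTAGGACAAACCC-3'

The coding DNA strand has the same 5'→3' sequence as the mRNA with U replaced by T.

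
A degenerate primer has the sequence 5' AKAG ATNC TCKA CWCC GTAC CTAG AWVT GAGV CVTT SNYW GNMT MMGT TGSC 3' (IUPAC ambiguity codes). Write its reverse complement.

5'-GSCAACKKAKNCWRNSAABGBCTCABWTCTAGGTACGGWGTMGAGNATCTMT-3'

Standard pairs A↔T, G↔C; ambiguity codes pair Y↔R, M↔K, W↔W, S↔S, V↔B, N↔N. Complement (TMTCTANGAGMTGWGGCATGGATCTWBACTCBGBAASNRWCNKAKKCAACSG), then reverse for 5'→3'.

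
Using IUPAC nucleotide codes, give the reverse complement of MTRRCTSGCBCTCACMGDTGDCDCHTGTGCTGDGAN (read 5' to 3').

5'-NTCHCAGCACADGHGHCAHCKGTGAGVGCSAGYYAK-3'

Standard pairs A↔T, G↔C; ambiguity codes pair R↔Y, M↔K, S↔S, B↔V, D↔H, N↔N. Complement (KAYYGASCGVGAGTGKCHACHGHGDACACGACHCTN), then reverse for 5'→3'.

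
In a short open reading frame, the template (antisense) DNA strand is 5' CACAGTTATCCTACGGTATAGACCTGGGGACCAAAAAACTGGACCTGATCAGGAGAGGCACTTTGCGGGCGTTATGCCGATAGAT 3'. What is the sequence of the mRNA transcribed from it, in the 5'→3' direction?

5'-AUCUAUCGGCAUAACGCCCGCAAAGUGCCUCUCCUGAUCAGGUCCAGUUUUUUGGUCCCCAGGUCUAUACCGUAGGAUAACUGUG-3'

RNA polymerase reads the template 3'→5' and synthesizes mRNA 5'→3' by base-pairing (A→U, T→A, G↔C). The complement of the template is GTGTCAATAGGATGCCATATCTGGACCCCTGGTTTTTTGACCTGGACTAGTCCTCTCCGTGAAACGCCCGCAATACGGCTATCTA; antiparallel, so 5'→3' the coding strand is ATCTATCGGCATAACGCCCGCAAAGTGCCTCTCCTGATCAGGTCCAGTTTTTTGGTCCCCAGGTCTATACCGTAGGATAACTGTG. Replace T with U for the mRNA.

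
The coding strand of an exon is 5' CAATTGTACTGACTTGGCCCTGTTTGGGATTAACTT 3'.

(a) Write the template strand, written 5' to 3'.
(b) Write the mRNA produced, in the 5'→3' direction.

(a) The template strand is the reverse complement of the coding strand: complement GTTAACATGACTGAACCGGGACAAACCCTAATTGAA, then reverse.
(b) mRNA matches the coding strand with T→U.

(a) 5'-AAGTTAATCCCAAACAGGGCCAAGTCAGTACAATTG-3'
(b) 5′-CAAUUGUACUGACUUGGCCCUGUUUGGGAUUAACUU-3′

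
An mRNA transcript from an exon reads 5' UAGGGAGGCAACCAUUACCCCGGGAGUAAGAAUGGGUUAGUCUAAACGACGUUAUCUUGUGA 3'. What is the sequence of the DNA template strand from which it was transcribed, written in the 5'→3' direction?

Replace U with T to get the coding DNA strand: TAGGGAGGCAACCATTACCCCGGGAGTAAGAATGGGTTAGTCTAAACGACGTTATCTTGTGA. The template strand is its reverse complement (complement ATCCCTCCGTTGGTAATGGGGCCCTCATTCTTACCCAATCAGATTTGCTGCAATAGAACACT, then reverse).

5′-TCACAAGATAACGTCGTTTAGACTAACCCATTCTTACTCCCGGGGTAATGGTTGCCTCCCTA-3′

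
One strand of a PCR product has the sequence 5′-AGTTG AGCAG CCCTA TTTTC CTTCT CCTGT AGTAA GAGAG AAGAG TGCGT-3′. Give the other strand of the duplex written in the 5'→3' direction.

Pairing A↔T and G↔C gives TCAACTCGTCGGGATAAAAGGAAGAGGACATCATTCTCTCTTCTCACGCA, running 3'→5'. Reverse for the 5'→3' convention.

5'-ACGCACTCTTCTCTCTTACTACAGGAGAAGGAAAATAGGGCTGCTCAACT-3'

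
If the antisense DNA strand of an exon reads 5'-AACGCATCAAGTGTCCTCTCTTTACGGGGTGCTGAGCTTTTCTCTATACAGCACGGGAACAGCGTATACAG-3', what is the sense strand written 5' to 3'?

5'-CTGTATACGCTGTTCCCGTGCTGTATAGAGAAAAGCTCAGCACCCCGTAAAGAGAGGACACTTGATGCGTT-3'

The coding strand is complementary and antiparallel to the template: take the complement (A↔T, G↔C) and reverse.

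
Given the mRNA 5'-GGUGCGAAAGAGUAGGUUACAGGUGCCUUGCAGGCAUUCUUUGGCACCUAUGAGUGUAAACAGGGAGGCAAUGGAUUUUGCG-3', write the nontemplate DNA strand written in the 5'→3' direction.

The coding DNA strand has the same 5'→3' sequence as the mRNA with U replaced by T.

5′-GGTGCGAAAGAGTAGGTTACAGGTGCCTTGCAGGCATTCTTTGGCACCTATGAGTGTAAACAGGGAGGCAATGGATTTTGCG-3′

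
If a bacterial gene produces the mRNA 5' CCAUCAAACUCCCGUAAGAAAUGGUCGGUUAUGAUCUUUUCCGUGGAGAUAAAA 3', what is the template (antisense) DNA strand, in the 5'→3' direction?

5′-TTTTATCTCCACGGAAAAGATCATAACCGACCATTTCTTACGGGAGTTTGATGG-3′

Replace U with T to get the coding DNA strand: CCATCAAACTCCCGTAAGAAATGGTCGGTTATGATCTTTTCCGTGGAGATAAAA. The template strand is its reverse complement (complement GGTAGTTTGAGGGCATTCTTTACCAGCCAATACTAGAAAAGGCACCTCTATTTT, then reverse).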